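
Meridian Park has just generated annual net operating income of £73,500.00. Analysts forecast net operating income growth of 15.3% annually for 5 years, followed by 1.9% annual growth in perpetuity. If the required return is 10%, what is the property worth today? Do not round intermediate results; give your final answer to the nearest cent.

£1594088.05

D_1 = 84745.50000
D_2 = 97711.56150
D_3 = 112661.43041
D_4 = 129898.62926
D_5 = 149773.11954
Terminal value at year 5: TV = D_5×(1+g_2)/(r−g_2) = 152618.80881/0.081 = 1884182.82482
P_0 = D_1/(1+r)^1 + D_2/(1+r)^2 + D_3/(1+r)^3 + D_4/(1+r)^4 + D_5/(1+r)^5 + TV/(1+r)^5
    = 77041.36364 + 80753.35661 + 84644.20016 + 88722.51162 + 92997.32354 + 1169929.29247 = 1594088.04804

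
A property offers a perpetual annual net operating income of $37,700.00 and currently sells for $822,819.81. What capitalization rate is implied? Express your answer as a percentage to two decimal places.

P = C/r ⇒ r = C/P = $37,700.00/$822,819.81 = 0.045818

4.58%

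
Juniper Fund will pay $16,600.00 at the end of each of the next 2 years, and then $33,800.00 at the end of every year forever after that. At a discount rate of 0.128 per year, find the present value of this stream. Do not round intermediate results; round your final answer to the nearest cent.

$235296.34

PV of 2-year annuity: $16,600.00 × [1 − (1+0.128)^−2] / 0.128 = 27762.68799
Perpetuity value at year 2: $33,800.00 / 0.128 = 264062.50000
PV of perpetuity: 264062.50000 / (1+0.128)^2 = 207533.65336
Total PV = 27762.68799 + 207533.65336 = 235296.34136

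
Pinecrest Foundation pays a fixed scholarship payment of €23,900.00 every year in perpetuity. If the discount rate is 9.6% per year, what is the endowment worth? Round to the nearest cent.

Level perpetuity: PV = C / r = €23,900.00 / 0.096 = €248,958.33

€248958.33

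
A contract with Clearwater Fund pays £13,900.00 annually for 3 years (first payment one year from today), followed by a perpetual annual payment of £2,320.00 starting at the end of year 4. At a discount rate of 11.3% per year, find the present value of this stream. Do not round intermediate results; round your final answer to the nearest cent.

£48682.19

PV of 3-year annuity: £13,900.00 × [1 − (1+0.113)^−3] / 0.113 = 33791.18229
Perpetuity value at year 3: £2,320.00 / 0.113 = 20530.97345
PV of perpetuity: 20530.97345 / (1+0.113)^3 = 14891.00634
Total PV = 33791.18229 + 14891.00634 = 48682.18862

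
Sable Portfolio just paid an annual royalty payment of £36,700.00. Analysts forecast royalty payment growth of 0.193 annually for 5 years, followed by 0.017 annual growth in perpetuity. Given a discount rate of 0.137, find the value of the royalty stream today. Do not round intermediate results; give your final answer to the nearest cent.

£608014.97

D_1 = 43783.10000
D_2 = 52233.23830
D_3 = 62314.25329
D_4 = 74340.90418
D_5 = 88688.69868
Terminal value at year 5: TV = D_5×(1+g_2)/(r−g_2) = 90196.40656/0.12 = 751636.72134
P_0 = D_1/(1+r)^1 + D_2/(1+r)^2 + D_3/(1+r)^3 + D_4/(1+r)^4 + D_5/(1+r)^5 + TV/(1+r)^5
    = 38507.56376 + 40404.15442 + 42394.15674 + 44482.17150 + 46673.02603 + 395553.89563 = 608014.96809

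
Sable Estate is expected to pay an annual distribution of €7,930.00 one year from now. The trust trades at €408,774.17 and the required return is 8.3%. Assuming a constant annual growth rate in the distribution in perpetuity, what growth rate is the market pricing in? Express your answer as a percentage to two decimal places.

6.36%

P = D₁/(r−g) ⇒ g = r − D₁/P = 0.083 − €7,930.00/€408,774.17 = 0.063601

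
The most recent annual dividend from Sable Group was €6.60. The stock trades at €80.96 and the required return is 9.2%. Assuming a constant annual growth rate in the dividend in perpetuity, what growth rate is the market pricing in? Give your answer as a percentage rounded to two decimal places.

0.97%

P = D₀(1+g)/(r−g) ⇒ P(r−g) = D₀(1+g) ⇒ g(P+D₀) = P·r − D₀
g = (P·r − D₀)/(P + D₀) = (€80.96×0.092 − €6.60) / (€80.96 + €6.60) = 0.009688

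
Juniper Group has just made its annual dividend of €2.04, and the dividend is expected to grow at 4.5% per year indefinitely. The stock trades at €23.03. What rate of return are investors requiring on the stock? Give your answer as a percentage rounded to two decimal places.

13.76%

D₁ = €2.04 × 1.045 = €2.1318
P = D₁/(r − g) ⇒ r = D₁/P + g = €2.1318/€23.03 + 0.045 = 0.092566 + 0.045 = 0.137566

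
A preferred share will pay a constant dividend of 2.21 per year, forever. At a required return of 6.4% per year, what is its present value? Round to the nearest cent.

34.53

Level perpetuity: PV = C / r = 2.21 / 0.064 = 34.53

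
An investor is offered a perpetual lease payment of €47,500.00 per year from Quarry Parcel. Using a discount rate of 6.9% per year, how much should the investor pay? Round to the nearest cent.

Level perpetuity: PV = C / r = €47,500.00 / 0.069 = €688,405.80

€688405.80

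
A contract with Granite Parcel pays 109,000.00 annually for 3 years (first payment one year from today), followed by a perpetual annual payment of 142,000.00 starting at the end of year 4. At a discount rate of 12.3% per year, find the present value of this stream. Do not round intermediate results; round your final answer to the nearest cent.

PV of 3-year annuity: 109,000.00 × [1 − (1+0.123)^−3] / 0.123 = 260455.86341
Perpetuity value at year 3: 142,000.00 / 0.123 = 1154471.54472
PV of perpetuity: 1154471.54472 / (1+0.123)^3 = 815162.07128
Total PV = 260455.86341 + 815162.07128 = 1075617.93469

1075617.93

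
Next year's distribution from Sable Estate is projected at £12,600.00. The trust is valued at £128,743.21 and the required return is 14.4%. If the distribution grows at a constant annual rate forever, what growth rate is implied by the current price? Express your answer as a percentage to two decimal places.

P = D₁/(r−g) ⇒ g = r − D₁/P = 0.144 − £12,600.00/£128,743.21 = 0.046131

4.61%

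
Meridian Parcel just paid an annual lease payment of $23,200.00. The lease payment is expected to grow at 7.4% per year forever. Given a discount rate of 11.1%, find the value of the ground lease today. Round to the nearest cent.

$673427.03

D₁ = D₀ × (1 + g) = $23,200.00 × 1.074 = $24,916.8000
Growing perpetuity: P = D₁ / (r − g) = $24,916.8000 / (0.111 − 0.074) = $673,427.03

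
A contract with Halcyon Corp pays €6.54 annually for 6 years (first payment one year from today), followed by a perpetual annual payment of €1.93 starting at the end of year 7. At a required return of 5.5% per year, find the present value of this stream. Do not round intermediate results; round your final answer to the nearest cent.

PV of 6-year annuity: €6.54 × [1 − (1+0.055)^−6] / 0.055 = 32.67077
Perpetuity value at year 6: €1.93 / 0.055 = 35.09091
PV of perpetuity: 35.09091 / (1+0.055)^6 = 25.44954
Total PV = 32.67077 + 25.44954 = 58.12030

€58.12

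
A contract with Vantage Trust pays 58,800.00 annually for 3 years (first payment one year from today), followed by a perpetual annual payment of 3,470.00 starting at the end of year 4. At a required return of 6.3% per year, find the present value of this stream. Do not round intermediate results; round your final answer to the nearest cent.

PV of 3-year annuity: 58,800.00 × [1 − (1+0.063)^−3] / 0.063 = 156304.77103
Perpetuity value at year 3: 3,470.00 / 0.063 = 55079.36508
PV of perpetuity: 55079.36508 / (1+0.063)^3 = 45855.25699
Total PV = 156304.77103 + 45855.25699 = 202160.02802

202160.03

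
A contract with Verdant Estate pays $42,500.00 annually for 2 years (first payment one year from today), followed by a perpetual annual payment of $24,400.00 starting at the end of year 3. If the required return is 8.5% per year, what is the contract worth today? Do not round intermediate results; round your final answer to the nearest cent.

$319115.99

PV of 2-year annuity: $42,500.00 × [1 − (1+0.085)^−2] / 0.085 = 75272.35660
Perpetuity value at year 2: $24,400.00 / 0.085 = 287058.82353
PV of perpetuity: 287058.82353 / (1+0.085)^2 = 243843.63527
Total PV = 75272.35660 + 243843.63527 = 319115.99187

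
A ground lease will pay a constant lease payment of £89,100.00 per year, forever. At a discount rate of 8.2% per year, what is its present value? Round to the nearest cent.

£1086585.37

Level perpetuity: PV = C / r = £89,100.00 / 0.082 = £1,086,585.37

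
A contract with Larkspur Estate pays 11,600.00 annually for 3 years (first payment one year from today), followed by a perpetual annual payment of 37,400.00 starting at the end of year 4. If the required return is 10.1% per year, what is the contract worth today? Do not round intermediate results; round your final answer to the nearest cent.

306249.04

PV of 3-year annuity: 11,600.00 × [1 − (1+0.101)^−3] / 0.101 = 28796.77255
Perpetuity value at year 3: 37,400.00 / 0.101 = 370297.02970
PV of perpetuity: 370297.02970 / (1+0.101)^3 = 277452.26305
Total PV = 28796.77255 + 277452.26305 = 306249.03559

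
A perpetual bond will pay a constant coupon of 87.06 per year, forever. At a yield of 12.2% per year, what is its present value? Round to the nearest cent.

713.61

Level perpetuity: PV = C / r = 87.06 / 0.122 = 713.61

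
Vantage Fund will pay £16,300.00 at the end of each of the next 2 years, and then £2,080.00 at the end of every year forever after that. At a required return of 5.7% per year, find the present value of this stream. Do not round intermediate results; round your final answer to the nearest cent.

PV of 2-year annuity: £16,300.00 × [1 − (1+0.057)^−2] / 0.057 = 30010.40950
Perpetuity value at year 2: £2,080.00 / 0.057 = 36491.22807
PV of perpetuity: 36491.22807 / (1+0.057)^2 = 32661.67888
Total PV = 30010.40950 + 32661.67888 = 62672.08838

£62672.09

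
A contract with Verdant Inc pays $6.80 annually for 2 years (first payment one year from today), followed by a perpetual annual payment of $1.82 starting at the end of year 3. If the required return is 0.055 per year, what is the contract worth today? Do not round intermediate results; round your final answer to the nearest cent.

$42.29

PV of 2-year annuity: $6.80 × [1 − (1+0.055)^−2] / 0.055 = 12.55497
Perpetuity value at year 2: $1.82 / 0.055 = 33.09091
PV of perpetuity: 33.09091 / (1+0.055)^2 = 29.73061
Total PV = 12.55497 + 29.73061 = 42.28558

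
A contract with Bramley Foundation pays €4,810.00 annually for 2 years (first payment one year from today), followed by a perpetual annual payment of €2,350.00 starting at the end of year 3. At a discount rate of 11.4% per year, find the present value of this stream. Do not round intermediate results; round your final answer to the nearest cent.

€24804.57

PV of 2-year annuity: €4,810.00 × [1 − (1+0.114)^−2] / 0.114 = 8193.69281
Perpetuity value at year 2: €2,350.00 / 0.114 = 20614.03509
PV of perpetuity: 20614.03509 / (1+0.114)^2 = 16610.87956
Total PV = 8193.69281 + 16610.87956 = 24804.57237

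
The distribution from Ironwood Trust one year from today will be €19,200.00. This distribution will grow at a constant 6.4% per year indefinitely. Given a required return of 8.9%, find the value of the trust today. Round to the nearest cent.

€768000.00

Growing perpetuity: P = D₁ / (r − g) = €19,200.0000 / (0.089 − 0.064) = €768,000.00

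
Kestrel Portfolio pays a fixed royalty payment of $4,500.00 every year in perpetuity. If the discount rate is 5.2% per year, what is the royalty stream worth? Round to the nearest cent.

$86538.46

Level perpetuity: PV = C / r = $4,500.00 / 0.052 = $86,538.46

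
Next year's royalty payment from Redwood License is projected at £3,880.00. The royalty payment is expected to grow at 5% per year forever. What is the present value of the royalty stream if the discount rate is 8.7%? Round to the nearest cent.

£104864.86

Growing perpetuity: P = D₁ / (r − g) = £3,880.0000 / (0.087 − 0.05) = £104,864.86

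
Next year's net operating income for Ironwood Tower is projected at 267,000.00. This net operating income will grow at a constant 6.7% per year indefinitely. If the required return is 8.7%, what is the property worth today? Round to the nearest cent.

Growing perpetuity: P = D₁ / (r − g) = 267,000.0000 / (0.087 − 0.067) = 13,350,000.00

13350000.00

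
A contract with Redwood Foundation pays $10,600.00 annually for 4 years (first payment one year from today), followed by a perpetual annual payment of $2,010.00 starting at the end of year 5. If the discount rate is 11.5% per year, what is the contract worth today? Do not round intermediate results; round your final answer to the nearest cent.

PV of 4-year annuity: $10,600.00 × [1 − (1+0.115)^−4] / 0.115 = 32537.90627
Perpetuity value at year 4: $2,010.00 / 0.115 = 17478.26087
PV of perpetuity: 17478.26087 / (1+0.115)^4 = 11308.33713
Total PV = 32537.90627 + 11308.33713 = 43846.24341

$43846.24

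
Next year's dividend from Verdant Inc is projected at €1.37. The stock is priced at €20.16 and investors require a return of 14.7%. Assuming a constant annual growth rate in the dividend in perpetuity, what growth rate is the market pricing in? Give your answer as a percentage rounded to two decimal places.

P = D₁/(r−g) ⇒ g = r − D₁/P = 0.147 − €1.37/€20.16 = 0.079044

7.90%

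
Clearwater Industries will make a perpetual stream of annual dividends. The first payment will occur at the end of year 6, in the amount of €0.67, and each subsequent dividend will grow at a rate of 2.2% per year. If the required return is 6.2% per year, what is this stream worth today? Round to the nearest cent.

Value at end of year 5: C₁ / (r − g) = €0.67 / (0.062 − 0.022) = €16.7500
Discount to today: PV = €16.7500 / (1 + 0.062)^5 = €16.7500 / 1.350898 = €12.40

€12.40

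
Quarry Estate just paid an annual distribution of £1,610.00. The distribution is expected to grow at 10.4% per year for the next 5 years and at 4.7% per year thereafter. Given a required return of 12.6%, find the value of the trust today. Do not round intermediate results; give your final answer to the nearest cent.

£26923.25

D_1 = 1777.44000
D_2 = 1962.29376
D_3 = 2166.37231
D_4 = 2391.67503
D_5 = 2640.40923
Terminal value at year 5: TV = D_5×(1+g_2)/(r−g_2) = 2764.50847/0.079 = 34993.77808
P_0 = D_1/(1+r)^1 + D_2/(1+r)^2 + D_3/(1+r)^3 + D_4/(1+r)^4 + D_5/(1+r)^5 + TV/(1+r)^5
    = 1578.54352 + 1547.70164 + 1517.46235 + 1487.81389 + 1458.74470 + 19332.98352 = 26923.24961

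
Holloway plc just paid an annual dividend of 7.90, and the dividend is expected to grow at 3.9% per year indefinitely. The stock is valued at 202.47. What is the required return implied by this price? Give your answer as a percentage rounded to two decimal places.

D₁ = 7.90 × 1.039 = 8.2081
P = D₁/(r − g) ⇒ r = D₁/P + g = 8.2081/202.47 + 0.039 = 0.040540 + 0.039 = 0.079540

7.95%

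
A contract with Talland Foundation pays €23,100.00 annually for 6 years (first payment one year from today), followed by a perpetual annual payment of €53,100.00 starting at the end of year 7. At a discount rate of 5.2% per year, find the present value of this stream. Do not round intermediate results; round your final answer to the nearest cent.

€869852.19

PV of 6-year annuity: €23,100.00 × [1 − (1+0.052)^−6] / 0.052 = 116502.27896
Perpetuity value at year 6: €53,100.00 / 0.052 = 1021153.84615
PV of perpetuity: 1021153.84615 / (1+0.052)^6 = 753349.90621
Total PV = 116502.27896 + 753349.90621 = 869852.18517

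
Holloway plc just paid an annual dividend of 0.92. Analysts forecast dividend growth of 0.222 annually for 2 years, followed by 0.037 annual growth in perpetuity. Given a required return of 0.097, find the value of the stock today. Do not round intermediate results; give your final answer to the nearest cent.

D_1 = 1.12424
D_2 = 1.37382
Terminal value at year 2: TV = D_2×(1+g_2)/(r−g_2) = 1.42465/0.06 = 23.74421
P_0 = D_1/(1+r)^1 + D_2/(1+r)^2 + TV/(1+r)^2
    = 1.02483 + 1.14161 + 19.73079 = 21.89723

21.90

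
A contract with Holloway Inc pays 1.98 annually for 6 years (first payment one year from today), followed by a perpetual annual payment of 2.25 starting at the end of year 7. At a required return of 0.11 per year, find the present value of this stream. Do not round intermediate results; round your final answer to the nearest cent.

PV of 6-year annuity: 1.98 × [1 − (1+0.11)^−6] / 0.11 = 8.37646
Perpetuity value at year 6: 2.25 / 0.11 = 20.45455
PV of perpetuity: 20.45455 / (1+0.11)^6 = 10.93584
Total PV = 8.37646 + 10.93584 = 19.31230

19.31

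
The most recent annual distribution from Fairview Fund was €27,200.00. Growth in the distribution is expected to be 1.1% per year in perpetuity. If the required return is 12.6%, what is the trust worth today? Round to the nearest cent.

€239123.48

D₁ = D₀ × (1 + g) = €27,200.00 × 1.011 = €27,499.2000
Growing perpetuity: P = D₁ / (r − g) = €27,499.2000 / (0.126 − 0.011) = €239,123.48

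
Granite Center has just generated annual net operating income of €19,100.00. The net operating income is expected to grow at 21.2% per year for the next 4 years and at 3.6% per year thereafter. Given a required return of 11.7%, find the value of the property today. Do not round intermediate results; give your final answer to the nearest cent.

D_1 = 23149.20000
D_2 = 28056.83040
D_3 = 34004.87844
D_4 = 41213.91268
Terminal value at year 4: TV = D_4×(1+g_2)/(r−g_2) = 42697.61353/0.081 = 527131.03125
P_0 = D_1/(1+r)^1 + D_2/(1+r)^2 + D_3/(1+r)^3 + D_4/(1+r)^4 + TV/(1+r)^4
    = 20724.44047 + 22487.03836 + 24399.54386 + 26474.70649 + 338614.76455 = 432700.49372

€432700.49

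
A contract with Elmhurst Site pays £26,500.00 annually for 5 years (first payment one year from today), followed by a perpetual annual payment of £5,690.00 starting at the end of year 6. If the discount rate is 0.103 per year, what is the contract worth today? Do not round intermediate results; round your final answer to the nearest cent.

£133528.11

PV of 5-year annuity: £26,500.00 × [1 − (1+0.103)^−5] / 0.103 = 99690.67109
Perpetuity value at year 5: £5,690.00 / 0.103 = 55242.71845
PV of perpetuity: 55242.71845 / (1+0.103)^5 = 33837.43850
Total PV = 99690.67109 + 33837.43850 = 133528.10959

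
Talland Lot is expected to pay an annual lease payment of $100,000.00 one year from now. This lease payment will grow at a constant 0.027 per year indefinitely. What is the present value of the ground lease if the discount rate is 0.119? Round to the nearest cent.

Growing perpetuity: P = D₁ / (r − g) = $100,000.0000 / (0.119 − 0.027) = $1,086,956.52

$1086956.52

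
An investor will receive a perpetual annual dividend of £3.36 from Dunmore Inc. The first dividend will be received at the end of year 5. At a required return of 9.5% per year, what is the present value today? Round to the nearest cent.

£24.60

Value at end of year 4: C / r = £3.36 / 0.095 = £35.3684
Discount to today: PV = £35.3684 / (1 + 0.095)^4 = £35.3684 / 1.437661 = £24.60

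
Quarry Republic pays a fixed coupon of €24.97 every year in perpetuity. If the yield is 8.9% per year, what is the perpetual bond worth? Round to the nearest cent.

€280.56

Level perpetuity: PV = C / r = €24.97 / 0.089 = €280.56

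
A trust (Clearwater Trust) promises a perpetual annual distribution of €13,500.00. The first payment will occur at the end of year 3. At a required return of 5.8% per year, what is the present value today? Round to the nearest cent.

€207938.28

Value at end of year 2: C / r = €13,500.00 / 0.058 = €232,758.6207
Discount to today: PV = €232,758.6207 / (1 + 0.058)^2 = €232,758.6207 / 1.119364 = €207,938.28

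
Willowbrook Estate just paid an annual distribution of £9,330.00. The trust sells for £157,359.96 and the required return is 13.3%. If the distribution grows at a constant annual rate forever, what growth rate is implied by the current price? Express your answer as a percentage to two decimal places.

P = D₀(1+g)/(r−g) ⇒ P(r−g) = D₀(1+g) ⇒ g(P+D₀) = P·r − D₀
g = (P·r − D₀)/(P + D₀) = (£157,359.96×0.133 − £9,330.00) / (£157,359.96 + £9,330.00) = 0.069584

6.96%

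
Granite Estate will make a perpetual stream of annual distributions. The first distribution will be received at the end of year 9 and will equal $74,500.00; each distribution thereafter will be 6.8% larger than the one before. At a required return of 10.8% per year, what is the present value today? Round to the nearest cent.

Value at end of year 8: C₁ / (r − g) = $74,500.00 / (0.108 − 0.068) = $1,862,500.0000
Discount to today: PV = $1,862,500.0000 / (1 + 0.108)^8 = $1,862,500.0000 / 2.271528 = $819,932.68

$819932.68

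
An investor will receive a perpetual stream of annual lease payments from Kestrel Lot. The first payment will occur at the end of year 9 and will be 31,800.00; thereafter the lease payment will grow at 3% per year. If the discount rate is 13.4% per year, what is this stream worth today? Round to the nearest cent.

Value at end of year 8: C₁ / (r − g) = 31,800.00 / (0.134 − 0.03) = 305,769.2308
Discount to today: PV = 305,769.2308 / (1 + 0.134)^8 = 305,769.2308 / 2.734667 = 111,812.24

111812.24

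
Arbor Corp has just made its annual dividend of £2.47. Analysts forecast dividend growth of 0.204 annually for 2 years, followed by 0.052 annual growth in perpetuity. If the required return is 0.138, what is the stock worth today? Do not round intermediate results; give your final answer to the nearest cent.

D_1 = 2.97388
D_2 = 3.58055
Terminal value at year 2: TV = D_2×(1+g_2)/(r−g_2) = 3.76674/0.086 = 43.79930
P_0 = D_1/(1+r)^1 + D_2/(1+r)^2 + TV/(1+r)^2
    = 2.61325 + 2.76481 + 33.82071 = 39.19877

£39.20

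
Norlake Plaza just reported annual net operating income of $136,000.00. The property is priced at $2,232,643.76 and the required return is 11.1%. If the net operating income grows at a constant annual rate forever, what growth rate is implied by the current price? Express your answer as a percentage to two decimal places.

4.72%

P = D₀(1+g)/(r−g) ⇒ P(r−g) = D₀(1+g) ⇒ g(P+D₀) = P·r − D₀
g = (P·r − D₀)/(P + D₀) = ($2,232,643.76×0.111 − $136,000.00) / ($2,232,643.76 + $136,000.00) = 0.047210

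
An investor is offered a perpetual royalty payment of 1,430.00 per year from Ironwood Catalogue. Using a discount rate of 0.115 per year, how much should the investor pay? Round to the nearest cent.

Level perpetuity: PV = C / r = 1,430.00 / 0.115 = 12,434.78

12434.78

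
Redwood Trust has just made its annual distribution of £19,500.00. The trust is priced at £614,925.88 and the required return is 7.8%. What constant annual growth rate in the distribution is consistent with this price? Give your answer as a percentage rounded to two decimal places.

4.49%

P = D₀(1+g)/(r−g) ⇒ P(r−g) = D₀(1+g) ⇒ g(P+D₀) = P·r − D₀
g = (P·r − D₀)/(P + D₀) = (£614,925.88×0.078 − £19,500.00) / (£614,925.88 + £19,500.00) = 0.044866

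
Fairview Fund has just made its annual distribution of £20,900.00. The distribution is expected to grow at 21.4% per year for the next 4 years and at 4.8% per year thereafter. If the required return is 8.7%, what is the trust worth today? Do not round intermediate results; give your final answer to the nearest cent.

D_1 = 25372.60000
D_2 = 30802.33640
D_3 = 37394.03639
D_4 = 45396.36018
Terminal value at year 4: TV = D_4×(1+g_2)/(r−g_2) = 47575.38547/0.039 = 1219881.67860
P_0 = D_1/(1+r)^1 + D_2/(1+r)^2 + D_3/(1+r)^3 + D_4/(1+r)^4 + TV/(1+r)^4
    = 23341.85833 + 26069.01197 + 29114.79349 + 32516.42990 + 873774.83422 = 984816.92791

£984816.93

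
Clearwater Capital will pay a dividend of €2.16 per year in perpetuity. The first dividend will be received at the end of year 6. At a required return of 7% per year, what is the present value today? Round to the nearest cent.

Value at end of year 5: C / r = €2.16 / 0.07 = €30.8571
Discount to today: PV = €30.8571 / (1 + 0.07)^5 = €30.8571 / 1.402552 = €22.00

€22.00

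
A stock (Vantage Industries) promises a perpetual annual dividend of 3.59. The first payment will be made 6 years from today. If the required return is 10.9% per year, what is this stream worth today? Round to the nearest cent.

Value at end of year 5: C / r = 3.59 / 0.109 = 32.9358
Discount to today: PV = 32.9358 / (1 + 0.109)^5 = 32.9358 / 1.677481 = 19.63

19.63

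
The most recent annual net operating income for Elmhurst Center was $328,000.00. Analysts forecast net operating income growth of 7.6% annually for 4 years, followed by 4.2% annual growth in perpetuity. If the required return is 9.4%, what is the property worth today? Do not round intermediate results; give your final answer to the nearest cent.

$7409521.11

D_1 = 352928.00000
D_2 = 379750.52800
D_3 = 408611.56813
D_4 = 439666.04731
Terminal value at year 4: TV = D_4×(1+g_2)/(r−g_2) = 458132.02129/0.052 = 8810231.17870
P_0 = D_1/(1+r)^1 + D_2/(1+r)^2 + D_3/(1+r)^3 + D_4/(1+r)^4 + TV/(1+r)^4
    = 322603.29068 + 317295.37547 + 312074.79343 + 306940.10761 + 6150607.54100 = 7409521.10818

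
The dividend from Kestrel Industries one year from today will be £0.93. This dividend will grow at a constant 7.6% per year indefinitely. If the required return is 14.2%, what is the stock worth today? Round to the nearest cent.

£14.09

Growing perpetuity: P = D₁ / (r − g) = £0.9300 / (0.142 − 0.076) = £14.09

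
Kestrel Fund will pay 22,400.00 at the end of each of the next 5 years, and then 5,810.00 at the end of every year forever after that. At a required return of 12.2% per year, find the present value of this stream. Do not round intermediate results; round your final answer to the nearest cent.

107131.07

PV of 5-year annuity: 22,400.00 × [1 − (1+0.122)^−5] / 0.122 = 80348.51123
Perpetuity value at year 5: 5,810.00 / 0.122 = 47622.95082
PV of perpetuity: 47622.95082 / (1+0.122)^5 = 26782.55572
Total PV = 80348.51123 + 26782.55572 = 107131.06695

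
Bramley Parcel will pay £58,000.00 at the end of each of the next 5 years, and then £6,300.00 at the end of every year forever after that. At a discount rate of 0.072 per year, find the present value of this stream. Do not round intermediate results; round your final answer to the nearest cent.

PV of 5-year annuity: £58,000.00 × [1 − (1+0.072)^−5] / 0.072 = 236543.36566
Perpetuity value at year 5: £6,300.00 / 0.072 = 87500.00000
PV of perpetuity: 87500.00000 / (1+0.072)^5 = 61806.49649
Total PV = 236543.36566 + 61806.49649 = 298349.86215

£298349.86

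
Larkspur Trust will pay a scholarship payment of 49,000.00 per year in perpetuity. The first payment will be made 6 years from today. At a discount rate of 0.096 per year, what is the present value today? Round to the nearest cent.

322754.33

Value at end of year 5: C / r = 49,000.00 / 0.096 = 510,416.6667
Discount to today: PV = 510,416.6667 / (1 + 0.096)^5 = 510,416.6667 / 1.581440 = 322,754.33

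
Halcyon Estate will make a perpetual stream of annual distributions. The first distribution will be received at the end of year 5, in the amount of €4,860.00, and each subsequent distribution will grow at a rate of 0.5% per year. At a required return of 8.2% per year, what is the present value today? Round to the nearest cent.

€46050.73

Value at end of year 4: C₁ / (r − g) = €4,860.00 / (0.082 − 0.005) = €63,116.8831
Discount to today: PV = €63,116.8831 / (1 + 0.082)^4 = €63,116.8831 / 1.370595 = €46,050.73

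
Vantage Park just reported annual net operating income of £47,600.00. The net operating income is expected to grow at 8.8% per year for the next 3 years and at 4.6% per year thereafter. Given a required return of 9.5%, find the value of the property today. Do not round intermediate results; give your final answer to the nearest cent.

£1137733.49

D_1 = 51788.80000
D_2 = 56346.21440
D_3 = 61304.68127
Terminal value at year 3: TV = D_3×(1+g_2)/(r−g_2) = 64124.69661/0.049 = 1308667.27766
P_0 = D_1/(1+r)^1 + D_2/(1+r)^2 + D_3/(1+r)^3 + TV/(1+r)^3
    = 47295.70776 + 46993.36077 + 46692.94659 + 996751.47219 = 1137733.48732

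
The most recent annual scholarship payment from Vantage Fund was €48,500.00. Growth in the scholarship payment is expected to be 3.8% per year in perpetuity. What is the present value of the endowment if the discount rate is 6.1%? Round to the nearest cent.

D₁ = D₀ × (1 + g) = €48,500.00 × 1.038 = €50,343.0000
Growing perpetuity: P = D₁ / (r − g) = €50,343.0000 / (0.061 − 0.038) = €2,188,826.09

€2188826.09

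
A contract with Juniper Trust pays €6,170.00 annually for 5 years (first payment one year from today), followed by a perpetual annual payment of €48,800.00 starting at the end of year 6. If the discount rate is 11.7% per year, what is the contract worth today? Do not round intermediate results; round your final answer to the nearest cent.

€262273.43

PV of 5-year annuity: €6,170.00 × [1 − (1+0.117)^−5] / 0.117 = 22407.76443
Perpetuity value at year 5: €48,800.00 / 0.117 = 417094.01709
PV of perpetuity: 417094.01709 / (1+0.117)^5 = 239865.66959
Total PV = 22407.76443 + 239865.66959 = 262273.43402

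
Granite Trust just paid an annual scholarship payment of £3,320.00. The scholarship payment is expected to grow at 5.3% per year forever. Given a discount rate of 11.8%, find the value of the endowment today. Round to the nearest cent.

£53784.00

D₁ = D₀ × (1 + g) = £3,320.00 × 1.053 = £3,495.9600
Growing perpetuity: P = D₁ / (r − g) = £3,495.9600 / (0.118 − 0.053) = £53,784.00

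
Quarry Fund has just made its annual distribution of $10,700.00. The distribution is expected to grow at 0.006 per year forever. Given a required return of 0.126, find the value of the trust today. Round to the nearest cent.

D₁ = D₀ × (1 + g) = $10,700.00 × 1.006 = $10,764.2000
Growing perpetuity: P = D₁ / (r − g) = $10,764.2000 / (0.126 − 0.006) = $89,701.67

$89701.67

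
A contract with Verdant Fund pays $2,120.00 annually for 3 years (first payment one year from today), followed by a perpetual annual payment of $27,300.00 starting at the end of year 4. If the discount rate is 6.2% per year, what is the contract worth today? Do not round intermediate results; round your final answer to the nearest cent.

PV of 3-year annuity: $2,120.00 × [1 − (1+0.062)^−3] / 0.062 = 5645.88145
Perpetuity value at year 3: $27,300.00 / 0.062 = 440322.58065
PV of perpetuity: 440322.58065 / (1+0.062)^3 = 367618.54118
Total PV = 5645.88145 + 367618.54118 = 373264.42263

$373264.42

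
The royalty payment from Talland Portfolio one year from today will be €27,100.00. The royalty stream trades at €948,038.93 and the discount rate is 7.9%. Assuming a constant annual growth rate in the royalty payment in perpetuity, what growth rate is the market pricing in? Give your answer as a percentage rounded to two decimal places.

P = D₁/(r−g) ⇒ g = r − D₁/P = 0.079 − €27,100.00/€948,038.93 = 0.050415

5.04%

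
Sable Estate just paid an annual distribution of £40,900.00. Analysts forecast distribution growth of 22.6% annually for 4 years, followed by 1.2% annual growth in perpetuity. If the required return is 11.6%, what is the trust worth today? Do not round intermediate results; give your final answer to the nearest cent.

D_1 = 50143.40000
D_2 = 61475.80840
D_3 = 75369.34110
D_4 = 92402.81219
Terminal value at year 4: TV = D_4×(1+g_2)/(r−g_2) = 93511.64593/0.104 = 899150.44166
P_0 = D_1/(1+r)^1 + D_2/(1+r)^2 + D_3/(1+r)^3 + D_4/(1+r)^4 + TV/(1+r)^4
    = 44931.36201 + 49360.08048 + 54225.32139 + 59570.11114 + 579663.00451 = 787749.87953

£787749.88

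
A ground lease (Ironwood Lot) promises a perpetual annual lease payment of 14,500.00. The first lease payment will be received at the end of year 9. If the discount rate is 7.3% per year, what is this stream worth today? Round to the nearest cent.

Value at end of year 8: C / r = 14,500.00 / 0.073 = 198,630.1370
Discount to today: PV = 198,630.1370 / (1 + 0.073)^8 = 198,630.1370 / 1.757105 = 113,043.96

113043.96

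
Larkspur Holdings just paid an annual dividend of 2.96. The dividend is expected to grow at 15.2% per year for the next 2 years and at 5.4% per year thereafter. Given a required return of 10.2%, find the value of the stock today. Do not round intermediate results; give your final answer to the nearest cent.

D_1 = 3.40992
D_2 = 3.92823
Terminal value at year 2: TV = D_2×(1+g_2)/(r−g_2) = 4.14035/0.048 = 86.25734
P_0 = D_1/(1+r)^1 + D_2/(1+r)^2 + TV/(1+r)^2
    = 3.09430 + 3.23470 + 71.02853 = 77.35753

77.36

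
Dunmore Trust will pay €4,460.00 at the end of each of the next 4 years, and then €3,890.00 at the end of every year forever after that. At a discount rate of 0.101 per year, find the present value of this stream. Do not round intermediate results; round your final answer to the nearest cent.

PV of 4-year annuity: €4,460.00 × [1 − (1+0.101)^−4] / 0.101 = 14107.05045
Perpetuity value at year 4: €3,890.00 / 0.101 = 38514.85149
PV of perpetuity: 38514.85149 / (1+0.101)^4 = 26210.72004
Total PV = 14107.05045 + 26210.72004 = 40317.77049

€40317.77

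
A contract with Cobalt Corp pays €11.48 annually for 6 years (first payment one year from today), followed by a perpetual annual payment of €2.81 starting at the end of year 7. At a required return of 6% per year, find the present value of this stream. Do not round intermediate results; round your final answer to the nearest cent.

€89.47

PV of 6-year annuity: €11.48 × [1 − (1+0.06)^−6] / 0.06 = 56.45088
Perpetuity value at year 6: €2.81 / 0.06 = 46.83333
PV of perpetuity: 46.83333 / (1+0.06)^6 = 33.01565
Total PV = 56.45088 + 33.01565 = 89.46654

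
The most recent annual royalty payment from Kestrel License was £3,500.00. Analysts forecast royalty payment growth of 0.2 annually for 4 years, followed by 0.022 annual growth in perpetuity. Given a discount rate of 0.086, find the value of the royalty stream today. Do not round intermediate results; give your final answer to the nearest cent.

D_1 = 4200.00000
D_2 = 5040.00000
D_3 = 6048.00000
D_4 = 7257.60000
Terminal value at year 4: TV = D_4×(1+g_2)/(r−g_2) = 7417.26720/0.064 = 115894.80000
P_0 = D_1/(1+r)^1 + D_2/(1+r)^2 + D_3/(1+r)^3 + D_4/(1+r)^4 + TV/(1+r)^4
    = 3867.40331 + 4273.37383 + 4721.96003 + 5217.63539 + 83319.11520 = 101399.48777

£101399.49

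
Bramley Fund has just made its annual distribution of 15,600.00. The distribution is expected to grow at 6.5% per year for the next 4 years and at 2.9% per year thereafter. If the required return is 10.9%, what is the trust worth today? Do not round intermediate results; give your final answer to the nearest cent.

D_1 = 16614.00000
D_2 = 17693.91000
D_3 = 18844.01415
D_4 = 20068.87507
Terminal value at year 4: TV = D_4×(1+g_2)/(r−g_2) = 20650.87245/0.08 = 258135.90558
P_0 = D_1/(1+r)^1 + D_2/(1+r)^2 + D_3/(1+r)^3 + D_4/(1+r)^4 + TV/(1+r)^4
    = 14981.06402 + 14386.68457 + 13815.88734 + 13267.73672 + 170656.26352 = 227107.63617

227107.64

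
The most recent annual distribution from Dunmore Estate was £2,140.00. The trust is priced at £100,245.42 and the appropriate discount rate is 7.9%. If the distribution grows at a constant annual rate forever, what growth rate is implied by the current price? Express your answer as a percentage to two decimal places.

P = D₀(1+g)/(r−g) ⇒ P(r−g) = D₀(1+g) ⇒ g(P+D₀) = P·r − D₀
g = (P·r − D₀)/(P + D₀) = (£100,245.42×0.079 − £2,140.00) / (£100,245.42 + £2,140.00) = 0.056447

5.64%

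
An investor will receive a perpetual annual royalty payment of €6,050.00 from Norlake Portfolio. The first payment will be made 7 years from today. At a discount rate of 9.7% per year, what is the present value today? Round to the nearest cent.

€35788.53

Value at end of year 6: C / r = €6,050.00 / 0.097 = €62,371.1340
Discount to today: PV = €62,371.1340 / (1 + 0.097)^6 = €62,371.1340 / 1.742769 = €35,788.53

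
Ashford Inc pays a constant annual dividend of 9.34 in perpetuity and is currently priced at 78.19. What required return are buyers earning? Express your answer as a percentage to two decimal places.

11.95%

P = C/r ⇒ r = C/P = 9.34/78.19 = 0.119453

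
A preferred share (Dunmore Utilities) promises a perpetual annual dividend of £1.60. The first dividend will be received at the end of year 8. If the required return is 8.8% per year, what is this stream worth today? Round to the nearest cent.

Value at end of year 7: C / r = £1.60 / 0.088 = £18.1818
Discount to today: PV = £18.1818 / (1 + 0.088)^7 = £18.1818 / 1.804689 = £10.07

£10.07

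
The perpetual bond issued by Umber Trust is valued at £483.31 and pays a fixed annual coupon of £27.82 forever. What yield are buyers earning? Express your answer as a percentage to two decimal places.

5.76%

P = C/r ⇒ r = C/P = £27.82/£483.31 = 0.057561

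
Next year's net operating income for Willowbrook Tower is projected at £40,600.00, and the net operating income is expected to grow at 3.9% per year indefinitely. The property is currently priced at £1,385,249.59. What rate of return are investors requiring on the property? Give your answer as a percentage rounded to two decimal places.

6.83%

P = D₁/(r − g) ⇒ r = D₁/P + g = £40,600.0000/£1,385,249.59 + 0.039 = 0.029309 + 0.039 = 0.068309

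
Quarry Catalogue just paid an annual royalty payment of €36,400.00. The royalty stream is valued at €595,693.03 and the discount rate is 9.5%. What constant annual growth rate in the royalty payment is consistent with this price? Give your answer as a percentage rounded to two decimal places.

3.19%

P = D₀(1+g)/(r−g) ⇒ P(r−g) = D₀(1+g) ⇒ g(P+D₀) = P·r − D₀
g = (P·r − D₀)/(P + D₀) = (€595,693.03×0.095 − €36,400.00) / (€595,693.03 + €36,400.00) = 0.031943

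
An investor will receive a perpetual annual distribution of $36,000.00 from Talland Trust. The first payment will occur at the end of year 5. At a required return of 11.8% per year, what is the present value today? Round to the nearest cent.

$195277.98

Value at end of year 4: C / r = $36,000.00 / 0.118 = $305,084.7458
Discount to today: PV = $305,084.7458 / (1 + 0.118)^4 = $305,084.7458 / 1.562310 = $195,277.98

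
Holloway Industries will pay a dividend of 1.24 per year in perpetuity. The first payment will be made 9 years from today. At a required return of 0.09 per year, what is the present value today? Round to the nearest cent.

Value at end of year 8: C / r = 1.24 / 0.09 = 13.7778
Discount to today: PV = 13.7778 / (1 + 0.09)^8 = 13.7778 / 1.992563 = 6.91

6.91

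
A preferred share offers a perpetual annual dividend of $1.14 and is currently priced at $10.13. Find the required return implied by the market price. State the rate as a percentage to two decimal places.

P = C/r ⇒ r = C/P = $1.14/$10.13 = 0.112537

11.25%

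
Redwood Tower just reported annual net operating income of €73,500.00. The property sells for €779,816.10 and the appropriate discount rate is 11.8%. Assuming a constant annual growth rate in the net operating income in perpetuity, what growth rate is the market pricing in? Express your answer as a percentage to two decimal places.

P = D₀(1+g)/(r−g) ⇒ P(r−g) = D₀(1+g) ⇒ g(P+D₀) = P·r − D₀
g = (P·r − D₀)/(P + D₀) = (€779,816.10×0.118 − €73,500.00) / (€779,816.10 + €73,500.00) = 0.021702

2.17%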